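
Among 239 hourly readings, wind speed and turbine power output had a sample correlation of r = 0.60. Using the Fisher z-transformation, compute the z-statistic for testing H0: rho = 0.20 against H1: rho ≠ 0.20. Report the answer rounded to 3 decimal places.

Fisher z: atanh(0.60) = 0.693147, atanh(0.20) = 0.202733
z = (z_r − z_0)·√(n−3) = (0.693147 − 0.202733)·√236 = 0.490414 · 15.362291 = 7.534

7.534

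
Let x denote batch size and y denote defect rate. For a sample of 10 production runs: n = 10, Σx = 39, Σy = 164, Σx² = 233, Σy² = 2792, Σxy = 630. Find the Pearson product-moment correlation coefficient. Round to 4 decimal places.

Numerator: nΣxy − (Σx)(Σy) = 10·630 − (39)(164) = -96
Denominator: √[(nΣx²−(Σx)²)(nΣy²−(Σy)²)]
  nΣx²−(Σx)² = 10·233 − 1521 = 809;  nΣy²−(Σy)² = 10·2792 − 26896 = 1024
  √(809·1024) = √828416 = 910.1736
r = -96 / 910.1736 = -0.1055

-0.1055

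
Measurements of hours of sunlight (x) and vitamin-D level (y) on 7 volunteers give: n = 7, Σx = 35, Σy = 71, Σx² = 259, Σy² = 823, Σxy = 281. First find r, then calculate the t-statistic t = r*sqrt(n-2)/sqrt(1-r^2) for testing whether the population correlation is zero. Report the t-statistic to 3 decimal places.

-2.942

Numerator: nΣxy − (Σx)(Σy) = 7·281 − (35)(71) = -518
Denominator: √[(nΣx²−(Σx)²)(nΣy²−(Σy)²)]
  nΣx²−(Σx)² = 7·259 − 1225 = 588;  nΣy²−(Σy)² = 7·823 − 5041 = 720
  √(588·720) = √423360 = 650.6612
r = -518 / 650.6612 = -0.7961
t = r·√(n−2)/√(1−r²) = -0.7961·√5 / √(1−0.633775) = -1.780134 / 0.605165 = -2.942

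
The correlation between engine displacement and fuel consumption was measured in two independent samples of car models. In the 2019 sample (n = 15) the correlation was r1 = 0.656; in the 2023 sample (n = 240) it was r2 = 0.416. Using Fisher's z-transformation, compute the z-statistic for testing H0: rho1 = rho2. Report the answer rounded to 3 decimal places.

Fisher z-transforms: z1 = atanh(0.656) = 0.785759, z2 = atanh(0.416) = 0.442845; difference d = 0.342914
Var(d) = 1/12 + 1/237 = 0.0833333 + 0.0042194 = 0.0875527
z = d/√Var(d) = 0.342914 / √0.0875527 = 0.342914 / 0.295893 = 1.159

1.159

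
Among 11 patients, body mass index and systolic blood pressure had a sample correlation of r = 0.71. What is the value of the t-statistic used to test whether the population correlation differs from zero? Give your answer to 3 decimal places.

1 − r² = 1 − 0.5041 = 0.4959;  √(1−r²) = 0.704202
√(n−2) = √9 = 3.000000
t = r·√(n−2)/√(1−r²) = 0.71 · 3.000000 / 0.704202 = 3.025

3.025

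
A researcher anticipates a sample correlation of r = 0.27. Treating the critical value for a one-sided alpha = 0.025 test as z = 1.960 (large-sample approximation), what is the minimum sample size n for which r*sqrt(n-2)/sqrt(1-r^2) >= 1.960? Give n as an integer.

51

Need r·√(n−2)/√(1−r²) ≥ 1.960
√(n−2) ≥ 1.960·√(1−0.0729) / 0.27 = 1.960·0.962860 / 0.27 = 6.9897
n−2 ≥ 48.8559  ⇒  n ≥ 50.8559
Smallest integer n = 51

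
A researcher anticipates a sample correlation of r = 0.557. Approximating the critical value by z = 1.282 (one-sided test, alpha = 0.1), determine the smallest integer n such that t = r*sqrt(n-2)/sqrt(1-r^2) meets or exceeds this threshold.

r√(n−2)/√(1−r²) ≥ 1.282  ⇔  n−2 ≥ (1.282)²·(1−r²)/r²
(1−r²)/r² = (1−0.310249)/0.310249 = 2.2232
n ≥ 2 + 1.643524·2.2232 = 2 + 3.6539 = 5.6539
⌈5.6539⌉ = 6

6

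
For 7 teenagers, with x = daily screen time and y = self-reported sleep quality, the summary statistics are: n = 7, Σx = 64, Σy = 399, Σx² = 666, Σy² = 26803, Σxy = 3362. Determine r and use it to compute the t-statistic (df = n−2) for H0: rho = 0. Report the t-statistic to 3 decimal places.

S_xy = nΣxy − ΣxΣy = 7·3362 − 64·399 = 23534 − 25536 = -2002
S_xx = nΣx² − (Σx)² = 7·666 − 64² = 4662 − 4096 = 566
S_yy = nΣy² − (Σy)² = 7·26803 − 399² = 187621 − 159201 = 28420
r = S_xy / √(S_xx·S_yy) = -2002 / √(566·28420) = -2002 / √16085720 = -2002 / 4010.7007 = -0.4992
t = r·√(n−2)/√(1−r²) = -0.4992·√5 / √(1−0.249201) = -1.116245 / 0.866487 = -1.288

-1.288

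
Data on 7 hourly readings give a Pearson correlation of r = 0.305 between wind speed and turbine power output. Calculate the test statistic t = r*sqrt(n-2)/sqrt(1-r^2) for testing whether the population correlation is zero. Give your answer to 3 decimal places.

t = r·√(n−2) / √(1−r²) with r = 0.305, n = 7
  = 0.305·√5 / √(1 − 0.093025)
  = 0.305·2.236068 / 0.952352
  = 0.682001 / 0.952352 = 0.716

0.716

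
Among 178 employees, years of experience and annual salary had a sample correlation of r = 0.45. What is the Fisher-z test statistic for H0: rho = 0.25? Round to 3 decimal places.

Fisher z: atanh(0.45) = 0.484700, atanh(0.25) = 0.255413
z = (z_r − z_0)·√(n−3) = (0.484700 − 0.255413)·√175 = 0.229287 · 13.228757 = 3.033

3.033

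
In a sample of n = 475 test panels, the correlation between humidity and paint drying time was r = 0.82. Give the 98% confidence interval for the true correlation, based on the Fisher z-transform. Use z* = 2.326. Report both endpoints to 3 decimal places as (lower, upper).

z_r = atanh(0.82) = 1.156817;  SE = 1/√(n−3) = 1/√472 = 0.046029
z-limits: 1.156817 ± 2.326·0.046029 = 1.156817 ± 0.107063 = [1.049754, 1.263880]
ρ-limits: (tanh 1.049754, tanh 1.263880) = (0.782, 0.852)

(0.782, 0.852)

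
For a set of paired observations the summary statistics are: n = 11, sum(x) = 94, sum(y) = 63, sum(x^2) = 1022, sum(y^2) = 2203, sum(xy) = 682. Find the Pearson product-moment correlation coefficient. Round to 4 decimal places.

0.2263

Numerator: nΣxy − (Σx)(Σy) = 11·682 − (94)(63) = 1580
Denominator: √[(nΣx²−(Σx)²)(nΣy²−(Σy)²)]
  nΣx²−(Σx)² = 11·1022 − 8836 = 2406;  nΣy²−(Σy)² = 11·2203 − 3969 = 20264
  √(2406·20264) = √48755184 = 6982.4912
r = 1580 / 6982.4912 = 0.2263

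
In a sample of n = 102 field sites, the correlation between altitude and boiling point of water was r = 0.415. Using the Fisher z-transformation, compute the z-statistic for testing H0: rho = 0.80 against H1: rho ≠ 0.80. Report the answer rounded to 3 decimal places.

z_r = atanh(0.415) = 0.441636,  z_0 = atanh(0.80) = 1.098612
SE = 1/√(n−3) = 1/√99 = 0.100504
z = (z_r − z_0)/SE = (0.441636 − 1.098612) / 0.100504 = -0.656976 / 0.100504 = -6.537

-6.537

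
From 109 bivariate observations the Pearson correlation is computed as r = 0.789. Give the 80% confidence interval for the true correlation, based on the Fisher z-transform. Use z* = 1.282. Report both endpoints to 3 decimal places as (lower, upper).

z_r = atanh(0.789) = 1.068777;  SE = 1/√(n−3) = 1/√106 = 0.097129
z-limits: 1.068777 ± 1.282·0.097129 = 1.068777 ± 0.124519 = [0.944258, 1.193296]
ρ-limits: (tanh 0.944258, tanh 1.193296) = (0.737, 0.832)

(0.737, 0.832)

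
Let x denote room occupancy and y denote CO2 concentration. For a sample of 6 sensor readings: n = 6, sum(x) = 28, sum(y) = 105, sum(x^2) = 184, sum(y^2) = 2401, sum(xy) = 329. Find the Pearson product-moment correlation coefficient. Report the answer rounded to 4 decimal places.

S_xy = nΣxy − ΣxΣy = 6·329 − 28·105 = 1974 − 2940 = -966
S_xx = nΣx² − (Σx)² = 6·184 − 28² = 1104 − 784 = 320
S_yy = nΣy² − (Σy)² = 6·2401 − 105² = 14406 − 11025 = 3381
r = S_xy / √(S_xx·S_yy) = -966 / √(320·3381) = -966 / √1081920 = -966 / 1040.1538 = -0.9287

-0.9287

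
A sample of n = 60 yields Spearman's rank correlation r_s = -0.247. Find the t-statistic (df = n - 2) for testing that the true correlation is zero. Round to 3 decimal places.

-1.941

t = r_s·√(n−2) / √(1−r_s²) with r_s = -0.247, n = 60
  = -0.247·√58 / √(1 − 0.061009)
  = -0.247·7.615773 / 0.969015
  = -1.881096 / 0.969015 = -1.941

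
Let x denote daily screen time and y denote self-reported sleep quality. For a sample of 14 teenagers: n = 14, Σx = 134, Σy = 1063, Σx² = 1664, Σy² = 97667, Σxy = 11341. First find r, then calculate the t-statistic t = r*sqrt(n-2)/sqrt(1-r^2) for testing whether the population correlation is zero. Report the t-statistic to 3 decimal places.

S_xy = nΣxy − ΣxΣy = 14·11341 − 134·1063 = 158774 − 142442 = 16332
S_xx = nΣx² − (Σx)² = 14·1664 − 134² = 23296 − 17956 = 5340
S_yy = nΣy² − (Σy)² = 14·97667 − 1063² = 1367338 − 1129969 = 237369
r = S_xy / √(S_xx·S_yy) = 16332 / √(5340·237369) = 16332 / √1267550460 = 16332 / 35602.6749 = 0.4587
t = r·√(n−2)/√(1−r²) = 0.4587·√12 / √(1−0.210406) = 1.588983 / 0.888591 = 1.788

1.788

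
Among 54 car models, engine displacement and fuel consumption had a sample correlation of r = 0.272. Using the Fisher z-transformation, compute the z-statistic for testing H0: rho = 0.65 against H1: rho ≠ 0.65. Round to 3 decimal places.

-3.544

Fisher z: atanh(0.272) = 0.279022, atanh(0.65) = 0.775299
z = (z_r − z_0)·√(n−3) = (0.279022 − 0.775299)·√51 = -0.496277 · 7.141428 = -3.544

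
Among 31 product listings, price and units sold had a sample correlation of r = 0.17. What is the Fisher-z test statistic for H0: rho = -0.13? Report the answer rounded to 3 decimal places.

1.600

z_r = atanh(0.17) = 0.171667,  z_0 = atanh(-0.13) = -0.130740
SE = 1/√(n−3) = 1/√28 = 0.188982
z = (z_r − z_0)/SE = (0.171667 − (-0.130740)) / 0.188982 = 0.302407 / 0.188982 = 1.600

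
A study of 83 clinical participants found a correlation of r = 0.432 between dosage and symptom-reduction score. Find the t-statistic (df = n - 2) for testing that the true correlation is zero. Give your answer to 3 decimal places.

t = r·√(n−2) / √(1−r²) with r = 0.432, n = 83
  = 0.432·√81 / √(1 − 0.186624)
  = 0.432·9.000000 / 0.901874
  = 3.888000 / 0.901874 = 4.311

4.311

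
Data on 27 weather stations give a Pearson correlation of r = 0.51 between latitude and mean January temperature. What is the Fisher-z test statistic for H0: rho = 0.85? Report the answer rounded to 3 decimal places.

-3.397

z_r = atanh(0.51) = 0.562730,  z_0 = atanh(0.85) = 1.256153
SE = 1/√(n−3) = 1/√24 = 0.204124
z = (z_r − z_0)/SE = (0.562730 − 1.256153) / 0.204124 = -0.693423 / 0.204124 = -3.397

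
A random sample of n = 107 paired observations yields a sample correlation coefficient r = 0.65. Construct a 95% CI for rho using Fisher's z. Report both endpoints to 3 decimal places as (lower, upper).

Fisher z: z_r = atanh(r) = ½·ln((1+0.65)/(1−0.65)) = 0.775299
SE(z) = 1/√(n−3) = 1/√104 = 0.098058
95% ⇒ z* = 1.960; margin = 1.960·0.098058 = 0.192194
CI on z-scale: (0.583105, 0.967493)
Back-transform: tanh(0.583105) = 0.524919, tanh(0.967493) = 0.747601

(0.525, 0.748)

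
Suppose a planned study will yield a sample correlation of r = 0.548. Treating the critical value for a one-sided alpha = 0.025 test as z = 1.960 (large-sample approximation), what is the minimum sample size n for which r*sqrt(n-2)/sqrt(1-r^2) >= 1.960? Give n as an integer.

Need r·√(n−2)/√(1−r²) ≥ 1.960
√(n−2) ≥ 1.960·√(1−0.300304) / 0.548 = 1.960·0.836478 / 0.548 = 2.9918
n−2 ≥ 8.9509  ⇒  n ≥ 10.9509
Smallest integer n = 11

11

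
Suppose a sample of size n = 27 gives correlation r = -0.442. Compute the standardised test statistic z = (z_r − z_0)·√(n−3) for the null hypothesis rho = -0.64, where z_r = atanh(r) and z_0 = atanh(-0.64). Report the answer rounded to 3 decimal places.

z_r = atanh(-0.442) = -0.474714,  z_0 = atanh(-0.64) = -0.758174
SE = 1/√(n−3) = 1/√24 = 0.204124
z = (z_r − z_0)/SE = (-0.474714 − (-0.758174)) / 0.204124 = 0.283460 / 0.204124 = 1.389

1.389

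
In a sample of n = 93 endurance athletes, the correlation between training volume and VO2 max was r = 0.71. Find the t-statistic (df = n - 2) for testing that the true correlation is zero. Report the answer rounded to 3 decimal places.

9.618

1 − r² = 1 − 0.5041 = 0.4959;  √(1−r²) = 0.704202
√(n−2) = √91 = 9.539392
t = r·√(n−2)/√(1−r²) = 0.71 · 9.539392 / 0.704202 = 9.618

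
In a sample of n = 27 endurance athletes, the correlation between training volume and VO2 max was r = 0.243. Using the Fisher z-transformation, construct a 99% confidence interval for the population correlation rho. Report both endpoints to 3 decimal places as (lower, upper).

(-0.271, 0.649)

z_r = atanh(0.243) = 0.247960;  SE = 1/√(n−3) = 1/√24 = 0.204124
z-limits: 0.247960 ± 2.576·0.204124 = 0.247960 ± 0.525823 = [-0.277863, 0.773783]
ρ-limits: (tanh -0.277863, tanh 0.773783) = (-0.271, 0.649)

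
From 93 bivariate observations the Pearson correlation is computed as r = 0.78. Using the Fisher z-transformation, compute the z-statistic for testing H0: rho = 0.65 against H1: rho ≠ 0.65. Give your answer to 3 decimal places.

2.562

Fisher z: atanh(0.78) = 1.045371, atanh(0.65) = 0.775299
z = (z_r − z_0)·√(n−3) = (1.045371 − 0.775299)·√90 = 0.270072 · 9.486833 = 2.562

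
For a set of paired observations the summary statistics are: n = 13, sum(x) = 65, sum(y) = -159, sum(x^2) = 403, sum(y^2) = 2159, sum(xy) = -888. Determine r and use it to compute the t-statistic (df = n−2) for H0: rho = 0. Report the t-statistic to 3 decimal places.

-3.434

S_xy = nΣxy − ΣxΣy = 13·(-888) − 65·(-159) = -11544 − (-10335) = -1209
S_xx = nΣx² − (Σx)² = 13·403 − 65² = 5239 − 4225 = 1014
S_yy = nΣy² − (Σy)² = 13·2159 − (-159)² = 28067 − 25281 = 2786
r = S_xy / √(S_xx·S_yy) = -1209 / √(1014·2786) = -1209 / √2825004 = -1209 / 1680.7748 = -0.7193
t = r·√(n−2)/√(1−r²) = -0.7193·√11 / √(1−0.517392) = -2.385648 / 0.694700 = -3.434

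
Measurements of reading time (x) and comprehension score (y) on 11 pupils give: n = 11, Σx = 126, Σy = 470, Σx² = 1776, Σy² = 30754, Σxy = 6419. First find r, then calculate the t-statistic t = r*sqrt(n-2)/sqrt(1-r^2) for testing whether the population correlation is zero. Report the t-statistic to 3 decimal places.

S_xy = nΣxy − ΣxΣy = 11·6419 − 126·470 = 70609 − 59220 = 11389
S_xx = nΣx² − (Σx)² = 11·1776 − 126² = 19536 − 15876 = 3660
S_yy = nΣy² − (Σy)² = 11·30754 − 470² = 338294 − 220900 = 117394
r = S_xy / √(S_xx·S_yy) = 11389 / √(3660·117394) = 11389 / √429662040 = 11389 / 20728.2908 = 0.5494
t = r·√(n−2)/√(1−r²) = 0.5494·√9 / √(1−0.301840) = 1.648200 / 0.835560 = 1.973

1.973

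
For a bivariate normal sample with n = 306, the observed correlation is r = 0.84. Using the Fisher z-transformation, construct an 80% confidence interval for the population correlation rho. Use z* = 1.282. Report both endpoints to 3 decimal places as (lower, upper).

Fisher z: z_r = atanh(r) = ½·ln((1+0.84)/(1−0.84)) = 1.221174
SE(z) = 1/√(n−3) = 1/√303 = 0.057448
80% ⇒ z* = 1.282; margin = 1.282·0.057448 = 0.073648
CI on z-scale: (1.147526, 1.294822)
Back-transform: tanh(1.147526) = 0.816933, tanh(1.294822) = 0.860384

(0.817, 0.860)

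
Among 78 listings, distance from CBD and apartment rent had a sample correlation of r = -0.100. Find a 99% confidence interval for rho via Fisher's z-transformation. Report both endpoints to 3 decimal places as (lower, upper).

z_r = atanh(-0.100) = -0.100335;  SE = 1/√(n−3) = 1/√75 = 0.115470
z-limits: -0.100335 ± 2.576·0.115470 = -0.100335 ± 0.297451 = [-0.397786, 0.197116]
ρ-limits: (tanh -0.397786, tanh 0.197116) = (-0.378, 0.195)

(-0.378, 0.195)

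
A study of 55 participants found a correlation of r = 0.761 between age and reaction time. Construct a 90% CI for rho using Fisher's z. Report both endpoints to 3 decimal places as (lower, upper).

z_r = atanh(0.761) = 0.998587;  SE = 1/√(n−3) = 1/√52 = 0.138675
z-limits: 0.998587 ± 1.645·0.138675 = 0.998587 ± 0.228120 = [0.770467, 1.226707]
ρ-limits: (tanh 0.770467, tanh 1.226707) = (0.647, 0.842)

(0.647, 0.842)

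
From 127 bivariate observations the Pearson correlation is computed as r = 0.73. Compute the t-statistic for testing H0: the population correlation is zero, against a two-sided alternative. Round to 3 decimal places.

11.942

1 − r² = 1 − 0.5329 = 0.4671;  √(1−r²) = 0.683447
√(n−2) = √125 = 11.180340
t = r·√(n−2)/√(1−r²) = 0.73 · 11.180340 / 0.683447 = 11.942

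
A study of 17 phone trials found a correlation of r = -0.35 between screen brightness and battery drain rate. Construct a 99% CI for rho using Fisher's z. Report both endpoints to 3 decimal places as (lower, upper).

z_r = atanh(-0.35) = -0.365444;  SE = 1/√(n−3) = 1/√14 = 0.267261
z-limits: -0.365444 ± 2.576·0.267261 = -0.365444 ± 0.688464 = [-1.053908, 0.323020]
ρ-limits: (tanh -1.053908, tanh 0.323020) = (-0.783, 0.312)

(-0.783, 0.312)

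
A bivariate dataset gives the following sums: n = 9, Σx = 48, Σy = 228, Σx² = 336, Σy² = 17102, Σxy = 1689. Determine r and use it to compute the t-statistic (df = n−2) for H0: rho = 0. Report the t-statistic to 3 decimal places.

1.515

S_xy = nΣxy − ΣxΣy = 9·1689 − 48·228 = 15201 − 10944 = 4257
S_xx = nΣx² − (Σx)² = 9·336 − 48² = 3024 − 2304 = 720
S_yy = nΣy² − (Σy)² = 9·17102 − 228² = 153918 − 51984 = 101934
r = S_xy / √(S_xx·S_yy) = 4257 / √(720·101934) = 4257 / √73392480 = 4257 / 8566.9411 = 0.4969
t = r·√(n−2)/√(1−r²) = 0.4969·√7 / √(1−0.246910) = 1.314674 / 0.867808 = 1.515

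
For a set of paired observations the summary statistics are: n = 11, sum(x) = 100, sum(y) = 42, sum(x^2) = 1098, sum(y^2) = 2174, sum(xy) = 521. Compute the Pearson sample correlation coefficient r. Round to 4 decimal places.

Numerator: nΣxy − (Σx)(Σy) = 11·521 − (100)(42) = 1531
Denominator: √[(nΣx²−(Σx)²)(nΣy²−(Σy)²)]
  nΣx²−(Σx)² = 11·1098 − 10000 = 2078;  nΣy²−(Σy)² = 11·2174 − 1764 = 22150
  √(2078·22150) = √46027700 = 6784.3717
r = 1531 / 6784.3717 = 0.2257

0.2257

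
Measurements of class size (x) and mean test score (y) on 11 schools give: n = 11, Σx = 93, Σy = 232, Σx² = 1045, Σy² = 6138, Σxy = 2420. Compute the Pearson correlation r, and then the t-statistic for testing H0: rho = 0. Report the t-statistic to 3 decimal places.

4.114

S_xy = nΣxy − ΣxΣy = 11·2420 − 93·232 = 26620 − 21576 = 5044
S_xx = nΣx² − (Σx)² = 11·1045 − 93² = 11495 − 8649 = 2846
S_yy = nΣy² − (Σy)² = 11·6138 − 232² = 67518 − 53824 = 13694
r = S_xy / √(S_xx·S_yy) = 5044 / √(2846·13694) = 5044 / √38973124 = 5044 / 6242.8458 = 0.8080
t = r·√(n−2)/√(1−r²) = 0.8080·√9 / √(1−0.652864) = 2.424000 / 0.589182 = 4.114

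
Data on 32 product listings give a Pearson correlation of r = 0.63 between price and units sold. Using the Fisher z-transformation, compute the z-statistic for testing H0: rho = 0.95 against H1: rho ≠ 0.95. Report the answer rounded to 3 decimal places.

z_r = atanh(0.63) = 0.741416,  z_0 = atanh(0.95) = 1.831781
SE = 1/√(n−3) = 1/√29 = 0.185695
z = (z_r − z_0)/SE = (0.741416 − 1.831781) / 0.185695 = -1.090365 / 0.185695 = -5.872

-5.872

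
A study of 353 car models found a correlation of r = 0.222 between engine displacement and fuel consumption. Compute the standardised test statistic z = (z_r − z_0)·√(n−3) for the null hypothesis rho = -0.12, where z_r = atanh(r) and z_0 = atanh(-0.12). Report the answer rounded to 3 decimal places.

6.479

Fisher z: atanh(0.222) = 0.225759, atanh(-0.12) = -0.120581
z = (z_r − z_0)·√(n−3) = (0.225759 − (-0.120581))·√350 = 0.346340 · 18.708287 = 6.479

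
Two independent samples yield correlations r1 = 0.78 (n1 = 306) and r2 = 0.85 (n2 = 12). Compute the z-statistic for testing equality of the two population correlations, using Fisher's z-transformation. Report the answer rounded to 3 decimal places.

z1 = atanh(0.78) = 1.045371,  z2 = atanh(0.85) = 1.256153
SE = √(1/(n1−3) + 1/(n2−3)) = √(1/303 + 1/9) = √(0.0033003 + 0.1111111) = √0.1144114 = 0.338248
z = (z1 − z2)/SE = (1.045371 − 1.256153) / 0.338248 = -0.210782 / 0.338248 = -0.623

-0.623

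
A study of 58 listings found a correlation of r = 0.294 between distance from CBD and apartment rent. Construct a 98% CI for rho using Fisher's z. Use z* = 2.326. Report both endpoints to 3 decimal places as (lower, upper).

z_r = atanh(0.294) = 0.302939;  SE = 1/√(n−3) = 1/√55 = 0.134840
z-limits: 0.302939 ± 2.326·0.134840 = 0.302939 ± 0.313638 = [-0.010699, 0.616577]
ρ-limits: (tanh -0.010699, tanh 0.616577) = (-0.011, 0.549)

(-0.011, 0.549)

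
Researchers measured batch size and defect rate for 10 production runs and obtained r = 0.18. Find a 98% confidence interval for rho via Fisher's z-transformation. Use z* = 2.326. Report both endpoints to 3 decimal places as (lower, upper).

(-0.603, 0.786)

Fisher z: z_r = atanh(r) = ½·ln((1+0.18)/(1−0.18)) = 0.181983
SE(z) = 1/√(n−3) = 1/√7 = 0.377964
98% ⇒ z* = 2.326; margin = 2.326·0.377964 = 0.879144
CI on z-scale: (-0.697161, 1.061127)
Back-transform: tanh(-0.697161) = -0.602563, tanh(1.061127) = 0.786095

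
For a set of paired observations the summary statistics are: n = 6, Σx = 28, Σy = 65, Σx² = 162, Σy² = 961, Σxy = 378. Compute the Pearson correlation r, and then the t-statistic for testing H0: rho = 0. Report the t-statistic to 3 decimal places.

Numerator: nΣxy − (Σx)(Σy) = 6·378 − (28)(65) = 448
Denominator: √[(nΣx²−(Σx)²)(nΣy²−(Σy)²)]
  nΣx²−(Σx)² = 6·162 − 784 = 188;  nΣy²−(Σy)² = 6·961 − 4225 = 1541
  √(188·1541) = √289708 = 538.2453
r = 448 / 538.2453 = 0.8323
t = r·√(n−2)/√(1−r²) = 0.8323·√4 / √(1−0.692723) = 1.664600 / 0.554326 = 3.003

3.003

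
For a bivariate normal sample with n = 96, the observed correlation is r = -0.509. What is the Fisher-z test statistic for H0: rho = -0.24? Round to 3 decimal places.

-3.053

Fisher z: atanh(-0.509) = -0.561379, atanh(-0.24) = -0.244774
z = (z_r − z_0)·√(n−3) = (-0.561379 − (-0.244774))·√93 = -0.316605 · 9.643651 = -3.053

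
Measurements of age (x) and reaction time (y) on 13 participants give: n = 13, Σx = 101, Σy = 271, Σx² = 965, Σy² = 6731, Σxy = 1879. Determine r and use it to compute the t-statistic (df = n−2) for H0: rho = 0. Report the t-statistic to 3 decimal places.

Numerator: nΣxy − (Σx)(Σy) = 13·1879 − (101)(271) = -2944
Denominator: √[(nΣx²−(Σx)²)(nΣy²−(Σy)²)]
  nΣx²−(Σx)² = 13·965 − 10201 = 2344;  nΣy²−(Σy)² = 13·6731 − 73441 = 14062
  √(2344·14062) = √32961328 = 5741.1957
r = -2944 / 5741.1957 = -0.5128
t = r·√(n−2)/√(1−r²) = -0.5128·√11 / √(1−0.262964) = -1.700765 / 0.858508 = -1.981

-1.981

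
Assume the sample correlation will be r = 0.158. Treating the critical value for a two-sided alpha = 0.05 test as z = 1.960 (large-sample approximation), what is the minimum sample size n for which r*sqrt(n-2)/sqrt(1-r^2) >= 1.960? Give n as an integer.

153

Need r·√(n−2)/√(1−r²) ≥ 1.960
√(n−2) ≥ 1.960·√(1−0.024964) / 0.158 = 1.960·0.987439 / 0.158 = 12.2492
n−2 ≥ 150.0429  ⇒  n ≥ 152.0429
Smallest integer n = 153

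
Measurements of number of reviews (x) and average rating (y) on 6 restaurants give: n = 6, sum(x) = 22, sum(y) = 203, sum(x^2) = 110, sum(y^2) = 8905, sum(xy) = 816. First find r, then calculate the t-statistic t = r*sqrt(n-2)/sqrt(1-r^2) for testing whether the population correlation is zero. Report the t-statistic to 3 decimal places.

S_xy = nΣxy − ΣxΣy = 6·816 − 22·203 = 4896 − 4466 = 430
S_xx = nΣx² − (Σx)² = 6·110 − 22² = 660 − 484 = 176
S_yy = nΣy² − (Σy)² = 6·8905 − 203² = 53430 − 41209 = 12221
r = S_xy / √(S_xx·S_yy) = 430 / √(176·12221) = 430 / √2150896 = 430 / 1466.5933 = 0.2932
t = r·√(n−2)/√(1−r²) = 0.2932·√4 / √(1−0.085966) = 0.586400 / 0.956051 = 0.613

0.613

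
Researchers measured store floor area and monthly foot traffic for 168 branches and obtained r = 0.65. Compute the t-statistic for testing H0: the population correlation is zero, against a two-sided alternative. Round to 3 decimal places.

1 − r² = 1 − 0.4225 = 0.5775;  √(1−r²) = 0.759934
√(n−2) = √166 = 12.884099
t = r·√(n−2)/√(1−r²) = 0.65 · 12.884099 / 0.759934 = 11.020

11.020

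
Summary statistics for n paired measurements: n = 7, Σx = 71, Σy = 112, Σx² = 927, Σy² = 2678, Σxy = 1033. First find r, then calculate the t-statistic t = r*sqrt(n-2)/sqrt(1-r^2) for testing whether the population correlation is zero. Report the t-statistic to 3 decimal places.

S_xy = nΣxy − ΣxΣy = 7·1033 − 71·112 = 7231 − 7952 = -721
S_xx = nΣx² − (Σx)² = 7·927 − 71² = 6489 − 5041 = 1448
S_yy = nΣy² − (Σy)² = 7·2678 − 112² = 18746 − 12544 = 6202
r = S_xy / √(S_xx·S_yy) = -721 / √(1448·6202) = -721 / √8980496 = -721 / 2996.7476 = -0.2406
t = r·√(n−2)/√(1−r²) = -0.2406·√5 / √(1−0.057888) = -0.537998 / 0.970625 = -0.554

-0.554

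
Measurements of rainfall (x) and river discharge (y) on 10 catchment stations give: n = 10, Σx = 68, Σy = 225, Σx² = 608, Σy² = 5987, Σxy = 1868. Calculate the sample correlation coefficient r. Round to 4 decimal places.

0.9213

S_xy = nΣxy − ΣxΣy = 10·1868 − 68·225 = 18680 − 15300 = 3380
S_xx = nΣx² − (Σx)² = 10·608 − 68² = 6080 − 4624 = 1456
S_yy = nΣy² − (Σy)² = 10·5987 − 225² = 59870 − 50625 = 9245
r = S_xy / √(S_xx·S_yy) = 3380 / √(1456·9245) = 3380 / √13460720 = 3380 / 3668.8854 = 0.9213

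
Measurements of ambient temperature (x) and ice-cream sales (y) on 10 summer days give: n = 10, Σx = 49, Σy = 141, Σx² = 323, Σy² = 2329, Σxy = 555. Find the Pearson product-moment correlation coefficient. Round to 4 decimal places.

S_xy = nΣxy − ΣxΣy = 10·555 − 49·141 = 5550 − 6909 = -1359
S_xx = nΣx² − (Σx)² = 10·323 − 49² = 3230 − 2401 = 829
S_yy = nΣy² − (Σy)² = 10·2329 − 141² = 23290 − 19881 = 3409
r = S_xy / √(S_xx·S_yy) = -1359 / √(829·3409) = -1359 / √2826061 = -1359 / 1681.0892 = -0.8084

-0.8084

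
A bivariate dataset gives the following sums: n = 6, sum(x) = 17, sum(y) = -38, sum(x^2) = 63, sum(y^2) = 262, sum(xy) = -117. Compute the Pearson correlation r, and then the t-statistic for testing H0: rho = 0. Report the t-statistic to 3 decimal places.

S_xy = nΣxy − ΣxΣy = 6·(-117) − 17·(-38) = -702 − (-646) = -56
S_xx = nΣx² − (Σx)² = 6·63 − 17² = 378 − 289 = 89
S_yy = nΣy² − (Σy)² = 6·262 − (-38)² = 1572 − 1444 = 128
r = S_xy / √(S_xx·S_yy) = -56 / √(89·128) = -56 / √11392 = -56 / 106.7333 = -0.5247
t = r·√(n−2)/√(1−r²) = -0.5247·√4 / √(1−0.275310) = -1.049400 / 0.851287 = -1.233

-1.233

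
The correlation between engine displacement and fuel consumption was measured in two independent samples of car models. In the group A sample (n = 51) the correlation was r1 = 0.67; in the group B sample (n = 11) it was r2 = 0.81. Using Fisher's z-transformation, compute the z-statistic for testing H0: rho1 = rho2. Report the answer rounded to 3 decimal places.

z1 = atanh(0.67) = 0.810743,  z2 = atanh(0.81) = 1.127029
SE = √(1/(n1−3) + 1/(n2−3)) = √(1/48 + 1/8) = √(0.0208333 + 0.1250000) = √0.1458333 = 0.381881
z = (z1 − z2)/SE = (0.810743 − 1.127029) / 0.381881 = -0.316286 / 0.381881 = -0.828

-0.828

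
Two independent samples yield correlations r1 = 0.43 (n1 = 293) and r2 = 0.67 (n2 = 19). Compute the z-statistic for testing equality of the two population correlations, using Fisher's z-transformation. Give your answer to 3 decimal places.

Fisher z-transforms: z1 = atanh(0.43) = 0.459897, z2 = atanh(0.67) = 0.810743; difference d = -0.350846
Var(d) = 1/290 + 1/16 = 0.0034483 + 0.0625000 = 0.0659483
z = d/√Var(d) = -0.350846 / √0.0659483 = -0.350846 / 0.256804 = -1.366

-1.366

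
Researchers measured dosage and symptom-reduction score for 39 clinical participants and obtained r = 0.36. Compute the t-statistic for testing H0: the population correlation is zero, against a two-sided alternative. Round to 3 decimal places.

1 − r² = 1 − 0.1296 = 0.8704;  √(1−r²) = 0.932952
√(n−2) = √37 = 6.082763
t = r·√(n−2)/√(1−r²) = 0.36 · 6.082763 / 0.932952 = 2.347

2.347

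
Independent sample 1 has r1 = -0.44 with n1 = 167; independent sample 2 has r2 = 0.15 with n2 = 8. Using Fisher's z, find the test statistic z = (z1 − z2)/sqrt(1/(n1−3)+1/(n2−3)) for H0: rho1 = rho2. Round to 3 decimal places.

-1.373

Fisher z-transforms: z1 = atanh(-0.44) = -0.472231, z2 = atanh(0.15) = 0.151140; difference d = -0.623371
Var(d) = 1/164 + 1/5 = 0.0060976 + 0.2000000 = 0.2060976
z = d/√Var(d) = -0.623371 / √0.2060976 = -0.623371 / 0.453980 = -1.373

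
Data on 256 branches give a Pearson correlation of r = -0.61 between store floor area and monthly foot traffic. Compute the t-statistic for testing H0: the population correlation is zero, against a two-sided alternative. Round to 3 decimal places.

-12.269

t = r·√(n−2) / √(1−r²) with r = -0.61, n = 256
  = -0.61·√254 / √(1 − 0.3721)
  = -0.61·15.937377 / 0.792401
  = -9.721800 / 0.792401 = -12.269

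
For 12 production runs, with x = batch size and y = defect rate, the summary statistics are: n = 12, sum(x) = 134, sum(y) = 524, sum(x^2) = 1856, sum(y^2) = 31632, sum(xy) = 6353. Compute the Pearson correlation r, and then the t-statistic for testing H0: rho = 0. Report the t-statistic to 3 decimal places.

Numerator: nΣxy − (Σx)(Σy) = 12·6353 − (134)(524) = 6020
Denominator: √[(nΣx²−(Σx)²)(nΣy²−(Σy)²)]
  nΣx²−(Σx)² = 12·1856 − 17956 = 4316;  nΣy²−(Σy)² = 12·31632 − 274576 = 105008
  √(4316·105008) = √453214528 = 21288.8358
r = 6020 / 21288.8358 = 0.2828
t = r·√(n−2)/√(1−r²) = 0.2828·√10 / √(1−0.079976) = 0.894292 / 0.959179 = 0.932

0.932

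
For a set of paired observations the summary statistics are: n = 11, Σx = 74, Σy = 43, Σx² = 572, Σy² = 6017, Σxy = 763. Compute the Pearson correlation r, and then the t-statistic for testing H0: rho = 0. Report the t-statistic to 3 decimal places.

3.105

S_xy = nΣxy − ΣxΣy = 11·763 − 74·43 = 8393 − 3182 = 5211
S_xx = nΣx² − (Σx)² = 11·572 − 74² = 6292 − 5476 = 816
S_yy = nΣy² − (Σy)² = 11·6017 − 43² = 66187 − 1849 = 64338
r = S_xy / √(S_xx·S_yy) = 5211 / √(816·64338) = 5211 / √52499808 = 5211 / 7245.6751 = 0.7192
t = r·√(n−2)/√(1−r²) = 0.7192·√9 / √(1−0.517249) = 2.157600 / 0.694803 = 3.105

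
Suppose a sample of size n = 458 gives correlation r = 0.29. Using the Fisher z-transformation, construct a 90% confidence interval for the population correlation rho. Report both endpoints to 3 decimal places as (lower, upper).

Fisher z: z_r = atanh(r) = ½·ln((1+0.29)/(1−0.29)) = 0.298566
SE(z) = 1/√(n−3) = 1/√455 = 0.046881
90% ⇒ z* = 1.645; margin = 1.645·0.046881 = 0.077119
CI on z-scale: (0.221447, 0.375685)
Back-transform: tanh(0.221447) = 0.217897, tanh(0.375685) = 0.358954

(0.218, 0.359)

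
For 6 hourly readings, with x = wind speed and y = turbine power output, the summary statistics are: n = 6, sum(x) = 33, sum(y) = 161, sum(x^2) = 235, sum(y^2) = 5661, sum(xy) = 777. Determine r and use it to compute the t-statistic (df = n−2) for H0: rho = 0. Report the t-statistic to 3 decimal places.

-0.886

Numerator: nΣxy − (Σx)(Σy) = 6·777 − (33)(161) = -651
Denominator: √[(nΣx²−(Σx)²)(nΣy²−(Σy)²)]
  nΣx²−(Σx)² = 6·235 − 1089 = 321;  nΣy²−(Σy)² = 6·5661 − 25921 = 8045
  √(321·8045) = √2582445 = 1606.9988
r = -651 / 1606.9988 = -0.4051
t = r·√(n−2)/√(1−r²) = -0.4051·√4 / √(1−0.164106) = -0.810200 / 0.914272 = -0.886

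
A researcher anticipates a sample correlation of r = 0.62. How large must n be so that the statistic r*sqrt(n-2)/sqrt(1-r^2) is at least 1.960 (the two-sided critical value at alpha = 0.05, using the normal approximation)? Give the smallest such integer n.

Need r·√(n−2)/√(1−r²) ≥ 1.960
√(n−2) ≥ 1.960·√(1−0.3844) / 0.62 = 1.960·0.784602 / 0.62 = 2.4804
n−2 ≥ 6.1524  ⇒  n ≥ 8.1524
Smallest integer n = 9

9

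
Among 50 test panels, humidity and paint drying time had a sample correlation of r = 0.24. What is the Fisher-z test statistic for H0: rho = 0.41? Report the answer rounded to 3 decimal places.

-1.308

Fisher z: atanh(0.24) = 0.244774, atanh(0.41) = 0.435611
z = (z_r − z_0)·√(n−3) = (0.244774 − 0.435611)·√47 = -0.190837 · 6.855655 = -1.308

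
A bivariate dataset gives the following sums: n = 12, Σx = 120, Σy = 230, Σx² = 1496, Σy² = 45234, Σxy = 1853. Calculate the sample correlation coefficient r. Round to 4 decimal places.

Numerator: nΣxy − (Σx)(Σy) = 12·1853 − (120)(230) = -5364
Denominator: √[(nΣx²−(Σx)²)(nΣy²−(Σy)²)]
  nΣx²−(Σx)² = 12·1496 − 14400 = 3552;  nΣy²−(Σy)² = 12·45234 − 52900 = 489908
  √(3552·489908) = √1740153216 = 41715.1437
r = -5364 / 41715.1437 = -0.1286

-0.1286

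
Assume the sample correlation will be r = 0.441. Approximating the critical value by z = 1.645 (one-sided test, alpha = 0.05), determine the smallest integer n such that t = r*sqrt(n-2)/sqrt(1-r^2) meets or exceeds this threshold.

14

r√(n−2)/√(1−r²) ≥ 1.645  ⇔  n−2 ≥ (1.645)²·(1−r²)/r²
(1−r²)/r² = (1−0.194481)/0.194481 = 4.1419
n ≥ 2 + 2.706025·4.1419 = 2 + 11.2081 = 13.2081
⌈13.2081⌉ = 14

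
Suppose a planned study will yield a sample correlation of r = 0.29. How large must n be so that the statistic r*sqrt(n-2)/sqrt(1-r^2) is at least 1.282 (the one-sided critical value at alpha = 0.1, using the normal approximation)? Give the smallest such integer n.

20

r√(n−2)/√(1−r²) ≥ 1.282  ⇔  n−2 ≥ (1.282)²·(1−r²)/r²
(1−r²)/r² = (1−0.0841)/0.0841 = 10.8906
n ≥ 2 + 1.643524·10.8906 = 2 + 17.8990 = 19.8990
⌈19.8990⌉ = 20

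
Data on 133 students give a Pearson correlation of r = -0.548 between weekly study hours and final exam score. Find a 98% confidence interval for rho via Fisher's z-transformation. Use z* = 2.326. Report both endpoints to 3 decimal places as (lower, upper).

(-0.675, -0.390)

z_r = atanh(-0.548) = -0.615518;  SE = 1/√(n−3) = 1/√130 = 0.087706
z-limits: -0.615518 ± 2.326·0.087706 = -0.615518 ± 0.204004 = [-0.819522, -0.411514]
ρ-limits: (tanh -0.819522, tanh -0.411514) = (-0.675, -0.390)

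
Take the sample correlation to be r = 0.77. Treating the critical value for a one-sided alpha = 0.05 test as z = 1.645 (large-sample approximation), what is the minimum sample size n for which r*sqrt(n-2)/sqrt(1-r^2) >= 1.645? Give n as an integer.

4

r√(n−2)/√(1−r²) ≥ 1.645  ⇔  n−2 ≥ (1.645)²·(1−r²)/r²
(1−r²)/r² = (1−0.5929)/0.5929 = 0.6866
n ≥ 2 + 2.706025·0.6866 = 2 + 1.8580 = 3.8580
⌈3.8580⌉ = 4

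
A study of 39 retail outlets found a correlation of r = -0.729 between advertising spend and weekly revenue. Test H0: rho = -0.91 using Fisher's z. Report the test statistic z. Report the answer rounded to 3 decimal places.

3.606

Fisher z: atanh(-0.729) = -0.926590, atanh(-0.91) = -1.527524
z = (z_r − z_0)·√(n−3) = (-0.926590 − (-1.527524))·√36 = 0.600934 · 6.000000 = 3.606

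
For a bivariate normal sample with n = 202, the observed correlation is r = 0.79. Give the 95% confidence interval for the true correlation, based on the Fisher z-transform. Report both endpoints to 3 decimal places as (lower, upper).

(0.732, 0.837)

Fisher z: z_r = atanh(r) = ½·ln((1+0.79)/(1−0.79)) = 1.071432
SE(z) = 1/√(n−3) = 1/√199 = 0.070888
95% ⇒ z* = 1.960; margin = 1.960·0.070888 = 0.138940
CI on z-scale: (0.932492, 1.210372)
Back-transform: tanh(0.932492) = 0.731754, tanh(1.210372) = 0.836791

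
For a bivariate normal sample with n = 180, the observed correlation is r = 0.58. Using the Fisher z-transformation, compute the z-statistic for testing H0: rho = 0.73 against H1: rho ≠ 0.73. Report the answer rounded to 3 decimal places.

-3.542

z_r = atanh(0.58) = 0.662463,  z_0 = atanh(0.73) = 0.928727
SE = 1/√(n−3) = 1/√177 = 0.075165
z = (z_r − z_0)/SE = (0.662463 − 0.928727) / 0.075165 = -0.266264 / 0.075165 = -3.542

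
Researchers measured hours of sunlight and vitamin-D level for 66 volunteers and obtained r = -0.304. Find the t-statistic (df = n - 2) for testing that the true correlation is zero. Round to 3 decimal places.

t = r·√(n−2) / √(1−r²) with r = -0.304, n = 66
  = -0.304·√64 / √(1 − 0.092416)
  = -0.304·8.000000 / 0.952672
  = -2.432000 / 0.952672 = -2.553

-2.553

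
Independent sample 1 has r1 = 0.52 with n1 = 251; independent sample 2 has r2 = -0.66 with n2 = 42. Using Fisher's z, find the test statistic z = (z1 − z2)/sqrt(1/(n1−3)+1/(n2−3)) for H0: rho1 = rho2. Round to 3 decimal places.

7.948

Fisher z-transforms: z1 = atanh(0.52) = 0.576340, z2 = atanh(-0.66) = -0.792814; difference d = 1.369154
Var(d) = 1/248 + 1/39 = 0.0040323 + 0.0256410 = 0.0296733
z = d/√Var(d) = 1.369154 / √0.0296733 = 1.369154 / 0.172259 = 7.948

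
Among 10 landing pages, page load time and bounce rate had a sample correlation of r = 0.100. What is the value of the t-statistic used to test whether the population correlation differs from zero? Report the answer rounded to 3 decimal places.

0.284

t = r·√(n−2) / √(1−r²) with r = 0.100, n = 10
  = 0.100·√8 / √(1 − 0.010000)
  = 0.100·2.828427 / 0.994987
  = 0.282843 / 0.994987 = 0.284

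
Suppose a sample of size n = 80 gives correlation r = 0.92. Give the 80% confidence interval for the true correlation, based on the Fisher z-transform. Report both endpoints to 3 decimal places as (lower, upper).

z_r = atanh(0.92) = 1.589027;  SE = 1/√(n−3) = 1/√77 = 0.113961
z-limits: 1.589027 ± 1.282·0.113961 = 1.589027 ± 0.146098 = [1.442929, 1.735125]
ρ-limits: (tanh 1.442929, tanh 1.735125) = (0.894, 0.940)

(0.894, 0.940)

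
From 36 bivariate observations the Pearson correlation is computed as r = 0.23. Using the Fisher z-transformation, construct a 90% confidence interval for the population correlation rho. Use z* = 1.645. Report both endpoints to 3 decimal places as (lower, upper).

z_r = atanh(0.23) = 0.234189;  SE = 1/√(n−3) = 1/√33 = 0.174078
z-limits: 0.234189 ± 1.645·0.174078 = 0.234189 ± 0.286358 = [-0.052169, 0.520547]
ρ-limits: (tanh -0.052169, tanh 0.520547) = (-0.052, 0.478)

(-0.052, 0.478)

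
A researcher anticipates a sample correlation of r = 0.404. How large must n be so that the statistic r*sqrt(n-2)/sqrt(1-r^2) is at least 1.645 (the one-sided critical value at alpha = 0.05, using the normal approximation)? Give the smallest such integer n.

16

r√(n−2)/√(1−r²) ≥ 1.645  ⇔  n−2 ≥ (1.645)²·(1−r²)/r²
(1−r²)/r² = (1−0.163216)/0.163216 = 5.1269
n ≥ 2 + 2.706025·5.1269 = 2 + 13.8735 = 15.8735
⌈15.8735⌉ = 16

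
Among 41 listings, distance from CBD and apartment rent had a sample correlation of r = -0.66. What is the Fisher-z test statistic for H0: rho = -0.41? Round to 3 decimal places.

-2.202

Fisher z: atanh(-0.66) = -0.792814, atanh(-0.41) = -0.435611
z = (z_r − z_0)·√(n−3) = (-0.792814 − (-0.435611))·√38 = -0.357203 · 6.164414 = -2.202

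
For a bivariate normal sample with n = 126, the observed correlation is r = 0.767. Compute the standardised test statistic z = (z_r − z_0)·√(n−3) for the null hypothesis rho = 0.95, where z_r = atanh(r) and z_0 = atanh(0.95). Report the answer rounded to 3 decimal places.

Fisher z: atanh(0.767) = 1.013000, atanh(0.95) = 1.831781
z = (z_r − z_0)·√(n−3) = (1.013000 − 1.831781)·√123 = -0.818781 · 11.090537 = -9.081

-9.081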